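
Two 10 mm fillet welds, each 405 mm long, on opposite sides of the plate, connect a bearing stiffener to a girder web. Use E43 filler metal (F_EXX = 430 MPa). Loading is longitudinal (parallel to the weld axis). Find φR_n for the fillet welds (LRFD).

φR_n ≈ 1110 kN

Effective throat t_e = 0.707 × 10 = 7.07 mm.
Total length L = 810 mm; A_we = 7.07 × 810 = 5727 mm².
F_nw = 0.6 F_EXX = 0.6 × 430 = 258 MPa.
φR_n = 0.75 × 258 × 5727 × 10⁻³ = 1108 kN.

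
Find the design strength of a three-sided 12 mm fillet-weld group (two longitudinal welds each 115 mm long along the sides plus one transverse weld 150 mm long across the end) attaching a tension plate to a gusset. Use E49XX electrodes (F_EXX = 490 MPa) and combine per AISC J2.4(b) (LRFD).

φR_n ≈ 787 kN

t_e = 0.707 × 12 = 8.484 mm.
R_nwl = 0.6 × 490 × 8.484 × 230 × 10⁻³ = 573.7 kN (longitudinal, 2 welds).
R_nwt = 0.6 × 490 × 8.484 × 150 × 10⁻³ = 374.1 kN (transverse, base value).
(i) R_nwl + R_nwt = 947.8 kN; (ii) 0.85 R_nwl + 1.5 R_nwt = 1049 kN.
R_n = max = 1049 kN [governs: (ii)]; φR_n = 786.6 kN.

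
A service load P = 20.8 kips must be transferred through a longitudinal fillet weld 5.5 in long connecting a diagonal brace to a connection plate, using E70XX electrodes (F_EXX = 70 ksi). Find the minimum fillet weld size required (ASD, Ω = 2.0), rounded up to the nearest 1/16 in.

w = 5/16 in

Total weld length L = 5.5 in.
Required throat t_e = P × Ω / (0.6 F_EXX × L) = 20.8 × 2.0 / (0.6 × 70 × 5.5) = 0.1801 in.
Required leg w = t_e / 0.707 = 0.2547 in → use 5/16 in.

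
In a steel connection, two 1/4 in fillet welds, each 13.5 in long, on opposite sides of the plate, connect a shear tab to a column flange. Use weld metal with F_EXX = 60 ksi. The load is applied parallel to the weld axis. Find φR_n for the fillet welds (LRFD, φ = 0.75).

φR_n ≈ 129 kip

Effective throat t_e = 0.707 × 0.25 = 0.1767 in.
Total length L = 27 in; A_we = 0.1767 × 27 = 4.772 in².
F_nw = 0.6 F_EXX = 0.6 × 60 = 36 ksi.
φR_n = 0.75 × 36 × 4.772 = 128.9 kip.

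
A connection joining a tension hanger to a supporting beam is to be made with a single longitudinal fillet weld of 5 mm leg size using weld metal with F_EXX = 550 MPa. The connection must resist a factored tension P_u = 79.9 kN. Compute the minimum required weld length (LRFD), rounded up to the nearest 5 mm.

Throat t_e = 0.707 × 5 = 3.535 mm.
φr_n = 0.75 × 0.6 × 550 × 3.535 × 10⁻³ = 0.8749 kN/mm.
L_req = P_u / φr_n = 79.9 / 0.8749 = 91.32 mm total.
Round up → use L = 95 mm.

L = 95 mm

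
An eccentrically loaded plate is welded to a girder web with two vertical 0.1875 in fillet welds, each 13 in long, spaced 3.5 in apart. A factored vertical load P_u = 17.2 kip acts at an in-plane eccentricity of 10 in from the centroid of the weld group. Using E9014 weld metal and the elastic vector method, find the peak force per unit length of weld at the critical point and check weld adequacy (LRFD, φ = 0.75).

E90XX → F_EXX = 90 ksi.
Total weld length L_w = 26 in. Treat welds as unit-width lines.
Polar moment about centroid: J = 2[d³/12 + d(b/2)²] = 2[13³/12 + 13×1.75²] = 445.8 in³.
Direct shear f_v = P/L_w = 17.2 / 26 = 0.6615 kip/in (vertical).
Torsion M = P·e = 17.2 × 10 = 172 kip·in.
Critical point at (x, y) = (1.75, 6.5) from centroid. f_tx = M·y/J = 2.508 kip/in; f_ty = M·x/J = 0.6752 kip/in.
Resultant f_max = √[f_tx² + (f_v + f_ty)²] = √[2.508² + (0.6615 + 0.6752)²] = 2.842 kip/in.
Capacity per unit length: φr_n = 0.75 × 0.6 × 90 × (0.707 × 0.1875) = 5.369 kip/in.
2.842 ≤ 5.369 → adequate.

f_max ≈ 2.84 kip/in; adequate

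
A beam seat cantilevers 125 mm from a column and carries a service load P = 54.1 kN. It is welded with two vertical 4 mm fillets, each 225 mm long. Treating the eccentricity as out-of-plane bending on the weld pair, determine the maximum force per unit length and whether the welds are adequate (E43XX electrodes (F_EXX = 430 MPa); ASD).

L_w = 2 × 225 = 450 mm; section modulus (unit throat) S = 2 × L²/6 = 16880 mm².
Direct shear f_v = P/L_w = 54.1×10³/450 = 120.2 N/mm.
Moment M = P × e = 54.1×10³ × 125 = 6762500 N·mm; bending f_b = M/S = 400.7 N/mm.
f_max = √(f_v² + f_b²) = √(120.2² + 400.7²) = 418.4 N/mm.
r_n/Ω = (1/2.0) × 0.6 × 430 × (0.707 × 4) = 364.8 N/mm → NOT adequate.

f_max ≈ 418 N/mm; NOT adequate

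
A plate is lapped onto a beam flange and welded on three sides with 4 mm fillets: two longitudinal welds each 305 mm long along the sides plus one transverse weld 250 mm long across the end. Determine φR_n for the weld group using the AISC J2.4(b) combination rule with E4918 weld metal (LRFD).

E49XX → F_EXX = 490 MPa.
t_e = 0.707 × 4 = 2.828 mm.
R_nwl = 0.6 × 490 × 2.828 × 610 × 10⁻³ = 507.2 kN (longitudinal, 2 welds).
R_nwt = 0.6 × 490 × 2.828 × 250 × 10⁻³ = 207.9 kN (transverse, base value).
(i) R_nwl + R_nwt = 715 kN; (ii) 0.85 R_nwl + 1.5 R_nwt = 742.9 kN.
R_n = max = 742.9 kN [governs: (ii)]; φR_n = 557.2 kN.

φR_n ≈ 557 kN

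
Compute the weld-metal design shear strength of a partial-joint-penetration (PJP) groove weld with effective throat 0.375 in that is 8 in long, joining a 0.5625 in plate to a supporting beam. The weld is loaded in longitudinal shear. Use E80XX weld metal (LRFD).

E80XX → F_EXX = 80 ksi.
Effective throat (given) t_e = 0.375 in.
A_we = 0.375 × 8 = 3 in².
F_nw = 0.6 F_EXX = 48 ksi.
φR_n = 0.75 × 48 × 3 = 108 kips.

φR_n ≈ 108 kips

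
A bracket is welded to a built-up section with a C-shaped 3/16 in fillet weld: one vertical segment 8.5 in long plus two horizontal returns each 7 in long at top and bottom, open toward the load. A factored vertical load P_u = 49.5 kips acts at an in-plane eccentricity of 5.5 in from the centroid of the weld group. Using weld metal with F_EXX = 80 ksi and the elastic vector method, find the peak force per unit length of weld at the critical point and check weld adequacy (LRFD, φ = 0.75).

Total weld length L_w = 22.5 in. Treat welds as unit-width lines.
Centroid: x̄ = 2×7×3.5 / 22.5 = 2.178 in from the vertical weld.
Polar moment about centroid: J = I_x + I_y = [8.5³/12 + 2×7×4.25²] + [8.5×2.178² + 2(7³/12 + 7×1.322²)] = 426 in³.
Direct shear f_v = P/L_w = 49.5 / 22.5 = 2.2 kip/in (vertical).
Torsion M = P·e = 49.5 × 5.5 = 272.25 kip·in.
Critical point at (x, y) = (4.822, 4.25) from centroid. f_tx = M·y/J = 2.716 kip/in; f_ty = M·x/J = 3.082 kip/in.
Resultant f_max = √[f_tx² + (f_v + f_ty)²] = √[2.716² + (2.2 + 3.082)²] = 5.939 kip/in.
Capacity per unit length: φr_n = 0.75 × 0.6 × 80 × (0.707 × 0.1875) = 4.772 kip/in.
5.939 > 4.772 → NOT adequate.

f_max ≈ 5.94 kip/in; NOT adequate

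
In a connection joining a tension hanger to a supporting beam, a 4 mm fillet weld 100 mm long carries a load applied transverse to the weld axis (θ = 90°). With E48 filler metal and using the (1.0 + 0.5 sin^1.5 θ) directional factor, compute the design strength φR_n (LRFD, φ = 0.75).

E48XX → F_EXX = 480 MPa.
t_e = 0.707 × 4 = 2.828 mm; A_we = 2.828 × 100 = 282.8 mm².
Directional factor: 1.0 + 0.5 sin^1.5(90°) = 1.5.
F_nw = 0.6 × 480 × 1.5 = 432 MPa.
φR_n = 0.75 × 432 × 282.8 × 10⁻³ = 91.63 kN.

φR_n ≈ 91.6 kN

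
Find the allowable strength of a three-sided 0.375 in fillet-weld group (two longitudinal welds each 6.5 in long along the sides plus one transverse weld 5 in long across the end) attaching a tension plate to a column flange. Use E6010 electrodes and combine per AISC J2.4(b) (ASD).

E60XX → F_EXX = 60 ksi.
t_e = 0.707 × 0.375 = 0.2651 in.
R_nwl = 0.6 × 60 × 0.2651 × 13 = 124.1 kips (longitudinal, 2 welds).
R_nwt = 0.6 × 60 × 0.2651 × 5 = 47.72 kips (transverse, base value).
(i) R_nwl + R_nwt = 171.8 kips; (ii) 0.85 R_nwl + 1.5 R_nwt = 177.1 kips.
R_n = max = 177.1 kips [governs: (ii)]; R_n/Ω = 88.53 kips.

R_n/Ω ≈ 88.5 kips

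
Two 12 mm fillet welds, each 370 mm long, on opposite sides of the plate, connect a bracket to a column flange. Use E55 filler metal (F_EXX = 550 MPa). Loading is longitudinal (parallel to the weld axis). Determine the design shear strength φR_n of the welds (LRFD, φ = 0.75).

Effective throat t_e = 0.707 × 12 = 8.484 mm.
Total length L = 740 mm; A_we = 8.484 × 740 = 6278 mm².
F_nw = 0.6 F_EXX = 0.6 × 550 = 330 MPa.
φR_n = 0.75 × 330 × 6278 × 10⁻³ = 1554 kN.

φR_n ≈ 1550 kN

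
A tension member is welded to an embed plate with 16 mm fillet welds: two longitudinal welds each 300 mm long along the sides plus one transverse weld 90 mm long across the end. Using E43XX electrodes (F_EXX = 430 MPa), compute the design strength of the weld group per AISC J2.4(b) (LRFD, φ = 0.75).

φR_n ≈ 1510 kN

t_e = 0.707 × 16 = 11.31 mm.
R_nwl = 0.6 × 430 × 11.31 × 600 × 10⁻³ = 1751 kN (longitudinal, 2 welds).
R_nwt = 0.6 × 430 × 11.31 × 90 × 10⁻³ = 262.7 kN (transverse, base value).
(i) R_nwl + R_nwt = 2014 kN; (ii) 0.85 R_nwl + 1.5 R_nwt = 1882 kN.
R_n = max = 2014 kN [governs: (i)]; φR_n = 1510 kN.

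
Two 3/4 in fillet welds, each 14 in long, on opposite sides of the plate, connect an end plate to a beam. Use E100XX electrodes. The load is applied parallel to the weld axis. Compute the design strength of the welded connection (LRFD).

φR_n ≈ 668 kip

E100XX → F_EXX = 100 ksi.
Effective throat t_e = 0.707 × 0.75 = 0.5302 in.
Total length L = 28 in; A_we = 0.5302 × 28 = 14.85 in².
F_nw = 0.6 F_EXX = 0.6 × 100 = 60 ksi.
φR_n = 0.75 × 60 × 14.85 = 668.1 kip.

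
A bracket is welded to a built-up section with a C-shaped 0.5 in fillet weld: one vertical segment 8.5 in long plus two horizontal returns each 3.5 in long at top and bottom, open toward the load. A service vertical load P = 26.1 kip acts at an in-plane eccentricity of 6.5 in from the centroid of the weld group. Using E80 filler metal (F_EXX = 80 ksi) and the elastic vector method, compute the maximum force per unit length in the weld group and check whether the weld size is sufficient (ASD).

f_max ≈ 5.44 kip/in; adequate

Total weld length L_w = 15.5 in. Treat welds as unit-width lines.
Centroid: x̄ = 2×3.5×1.75 / 15.5 = 0.7903 in from the vertical weld.
Polar moment about centroid: J = I_x + I_y = [8.5³/12 + 2×3.5×4.25²] + [8.5×0.7903² + 2(3.5³/12 + 3.5×0.9597²)] = 196.5 in³.
Direct shear f_v = P/L_w = 26.1 / 15.5 = 1.684 kip/in (vertical).
Torsion M = P·e = 26.1 × 6.5 = 169.65 kip·in.
Critical point at (x, y) = (2.71, 4.25) from centroid. f_tx = M·y/J = 3.669 kip/in; f_ty = M·x/J = 2.339 kip/in.
Resultant f_max = √[f_tx² + (f_v + f_ty)²] = √[3.669² + (1.684 + 2.339)²] = 5.445 kip/in.
Capacity per unit length: r_n/Ω = (1/2.0) × 0.6 × 80 × (0.707 × 0.5) = 8.484 kip/in.
5.445 ≤ 8.484 → adequate.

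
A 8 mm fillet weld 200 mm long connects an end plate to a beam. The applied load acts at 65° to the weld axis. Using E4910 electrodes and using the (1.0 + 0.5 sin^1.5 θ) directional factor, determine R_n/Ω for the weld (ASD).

R_n/Ω ≈ 238 kN

E49XX → F_EXX = 490 MPa.
t_e = 0.707 × 8 = 5.656 mm; A_we = 5.656 × 200 = 1131 mm².
Directional factor: 1.0 + 0.5 sin^1.5(65°) = 1.431.
F_nw = 0.6 × 490 × 1.431 = 420.8 MPa.
R_n/Ω = (420.8 × 1131) / 2.0 × 10⁻³ = 238 kN.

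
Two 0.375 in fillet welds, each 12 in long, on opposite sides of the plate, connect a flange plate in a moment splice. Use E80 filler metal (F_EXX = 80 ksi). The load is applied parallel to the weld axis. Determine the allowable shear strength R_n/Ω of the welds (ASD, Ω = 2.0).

R_n/Ω ≈ 153 kips

Effective throat t_e = 0.707 × 0.375 = 0.2651 in.
Total length L = 24 in; A_we = 0.2651 × 24 = 6.363 in².
F_nw = 0.6 F_EXX = 0.6 × 80 = 48 ksi.
R_n = 48 × 6.363 = 305.4 kips; R_n/Ω = 305.4/2.0 = 152.7 kips.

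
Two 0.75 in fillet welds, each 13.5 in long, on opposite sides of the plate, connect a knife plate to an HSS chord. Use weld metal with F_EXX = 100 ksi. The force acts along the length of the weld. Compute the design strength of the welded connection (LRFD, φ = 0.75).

φR_n ≈ 644 kips

Effective throat t_e = 0.707 × 0.75 = 0.5302 in.
Total length L = 27 in; A_we = 0.5302 × 27 = 14.32 in².
F_nw = 0.6 F_EXX = 0.6 × 100 = 60 ksi.
φR_n = 0.75 × 60 × 14.32 = 644.3 kips.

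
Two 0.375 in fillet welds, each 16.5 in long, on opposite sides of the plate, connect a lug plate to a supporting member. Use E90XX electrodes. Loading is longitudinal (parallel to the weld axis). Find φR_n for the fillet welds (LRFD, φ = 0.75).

φR_n ≈ 354 kip

E90XX → F_EXX = 90 ksi.
Effective throat t_e = 0.707 × 0.375 = 0.2651 in.
Total length L = 33 in; A_we = 0.2651 × 33 = 8.749 in².
F_nw = 0.6 F_EXX = 0.6 × 90 = 54 ksi.
φR_n = 0.75 × 54 × 8.749 = 354.3 kip.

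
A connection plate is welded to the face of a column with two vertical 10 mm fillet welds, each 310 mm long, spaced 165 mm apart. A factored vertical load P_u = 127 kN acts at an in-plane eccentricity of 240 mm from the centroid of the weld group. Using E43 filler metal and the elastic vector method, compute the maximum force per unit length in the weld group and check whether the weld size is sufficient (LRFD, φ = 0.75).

E43XX → F_EXX = 430 MPa.
Total weld length L_w = 620 mm. Treat welds as unit-width lines.
Polar moment about centroid: J = 2[d³/12 + d(b/2)²] = 2[310³/12 + 310×82.5²] = 9185000 mm³.
Direct shear f_v = P/L_w = 127×10³ / 620 = 204.8 N/mm (vertical).
Torsion M = P·e = 127×10³ × 240 = 30480000 N·mm.
Critical point at (x, y) = (82.5, 155) from centroid. f_tx = M·y/J = 514.4 N/mm; f_ty = M·x/J = 273.8 N/mm.
Resultant f_max = √[f_tx² + (f_v + f_ty)²] = √[514.4² + (204.8 + 273.8)²] = 702.6 N/mm.
Capacity per unit length: φr_n = 0.75 × 0.6 × 430 × (0.707 × 10) = 1368 N/mm.
702.6 ≤ 1368 → adequate.

f_max ≈ 703 N/mm; adequate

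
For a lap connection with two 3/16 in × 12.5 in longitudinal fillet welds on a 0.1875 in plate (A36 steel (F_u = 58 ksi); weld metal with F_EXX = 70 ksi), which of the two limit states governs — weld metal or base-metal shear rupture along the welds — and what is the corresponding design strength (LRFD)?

φR_n ≈ 104 kips (weld metal governs)

t_e = 0.707 × 0.1875 = 0.1326 in; L = 25 in.
Weld metal: φR_n = 0.75 × 0.6 × 70 × 0.1326 × 25 = 104.4 kips.
Base metal (shear rupture): φR_n = 0.75 × 0.6 × 58 × 0.1875 × 25 = 122.3 kips.
Governing: weld metal.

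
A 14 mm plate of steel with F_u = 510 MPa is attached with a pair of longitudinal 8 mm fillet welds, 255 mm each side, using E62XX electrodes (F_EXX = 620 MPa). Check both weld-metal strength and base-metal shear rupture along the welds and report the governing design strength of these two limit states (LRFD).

t_e = 0.707 × 8 = 5.656 mm; L = 510 mm.
Weld metal: φR_n = 0.75 × 0.6 × 620 × 5.656 × 510 × 10⁻³ = 804.8 kN.
Base metal (shear rupture): φR_n = 0.75 × 0.6 × 510 × 14 × 510 × 10⁻³ = 1639 kN.
Governing: weld metal.

φR_n ≈ 805 kN (weld metal governs)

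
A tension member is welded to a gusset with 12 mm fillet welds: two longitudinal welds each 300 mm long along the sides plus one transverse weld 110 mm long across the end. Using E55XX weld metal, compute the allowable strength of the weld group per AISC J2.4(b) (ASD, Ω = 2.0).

E55XX → F_EXX = 550 MPa.
t_e = 0.707 × 12 = 8.484 mm.
R_nwl = 0.6 × 550 × 8.484 × 600 × 10⁻³ = 1680 kN (longitudinal, 2 welds).
R_nwt = 0.6 × 550 × 8.484 × 110 × 10⁻³ = 308 kN (transverse, base value).
(i) R_nwl + R_nwt = 1988 kN; (ii) 0.85 R_nwl + 1.5 R_nwt = 1890 kN.
R_n = max = 1988 kN [governs: (i)]; R_n/Ω = 993.9 kN.

R_n/Ω ≈ 994 kN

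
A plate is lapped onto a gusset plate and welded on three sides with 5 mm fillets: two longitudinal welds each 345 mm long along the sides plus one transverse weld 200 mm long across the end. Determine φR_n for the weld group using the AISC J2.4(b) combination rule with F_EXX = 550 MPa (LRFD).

t_e = 0.707 × 5 = 3.535 mm.
R_nwl = 0.6 × 550 × 3.535 × 690 × 10⁻³ = 804.9 kN (longitudinal, 2 welds).
R_nwt = 0.6 × 550 × 3.535 × 200 × 10⁻³ = 233.3 kN (transverse, base value).
(i) R_nwl + R_nwt = 1038 kN; (ii) 0.85 R_nwl + 1.5 R_nwt = 1034 kN.
R_n = max = 1038 kN [governs: (i)]; φR_n = 778.7 kN.

φR_n ≈ 779 kN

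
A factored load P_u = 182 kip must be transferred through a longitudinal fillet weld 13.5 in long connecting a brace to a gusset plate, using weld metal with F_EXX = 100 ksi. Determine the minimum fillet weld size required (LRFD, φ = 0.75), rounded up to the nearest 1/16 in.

w = 7/16 in

Total weld length L = 13.5 in.
Required throat t_e = P_u / (φ × 0.6 F_EXX × L) = 182 / (0.75 × 0.6 × 100 × 13.5) = 0.2996 in.
Required leg w = t_e / 0.707 = 0.4237 in → use 7/16 in.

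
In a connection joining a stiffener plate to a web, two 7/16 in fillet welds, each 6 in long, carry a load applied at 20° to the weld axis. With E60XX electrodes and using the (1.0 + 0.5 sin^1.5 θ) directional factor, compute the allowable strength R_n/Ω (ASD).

E60XX → F_EXX = 60 ksi.
t_e = 0.707 × 0.4375 = 0.3093 in; A_we = 0.3093 × 12 = 3.712 in².
Directional factor: 1.0 + 0.5 sin^1.5(20°) = 1.1.
F_nw = 0.6 × 60 × 1.1 = 39.6 ksi.
R_n/Ω = (39.6 × 3.712) / 2.0 = 73.49 kips.

R_n/Ω ≈ 73.5 kips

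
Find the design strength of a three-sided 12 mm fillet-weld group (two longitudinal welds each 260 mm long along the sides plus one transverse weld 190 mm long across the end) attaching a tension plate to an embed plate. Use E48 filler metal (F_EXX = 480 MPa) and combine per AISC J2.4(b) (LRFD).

φR_n ≈ 1330 kN

t_e = 0.707 × 12 = 8.484 mm.
R_nwl = 0.6 × 480 × 8.484 × 520 × 10⁻³ = 1271 kN (longitudinal, 2 welds).
R_nwt = 0.6 × 480 × 8.484 × 190 × 10⁻³ = 464.2 kN (transverse, base value).
(i) R_nwl + R_nwt = 1735 kN; (ii) 0.85 R_nwl + 1.5 R_nwt = 1776 kN.
R_n = max = 1776 kN [governs: (ii)]; φR_n = 1332 kN.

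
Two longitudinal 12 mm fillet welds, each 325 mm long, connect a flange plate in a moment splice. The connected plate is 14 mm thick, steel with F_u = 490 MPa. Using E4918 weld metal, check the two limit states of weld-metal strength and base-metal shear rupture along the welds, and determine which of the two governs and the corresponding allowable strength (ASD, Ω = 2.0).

R_n/Ω ≈ 811 kN (weld metal governs)

E49XX → F_EXX = 490 MPa.
t_e = 0.707 × 12 = 8.484 mm; L = 650 mm.
Weld metal: R_n/Ω = (1/2.0) × 0.6 × 490 × 8.484 × 650 × 10⁻³ = 810.6 kN.
Base metal (shear rupture): R_n/Ω = (1/2.0) × 0.6 × 490 × 14 × 650 × 10⁻³ = 1338 kN.
Governing: weld metal.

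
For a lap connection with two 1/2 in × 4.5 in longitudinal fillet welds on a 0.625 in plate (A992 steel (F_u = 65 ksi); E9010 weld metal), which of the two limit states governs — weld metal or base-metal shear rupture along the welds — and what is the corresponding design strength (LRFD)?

E90XX → F_EXX = 90 ksi.
t_e = 0.707 × 0.5 = 0.3535 in; L = 9 in.
Weld metal: φR_n = 0.75 × 0.6 × 90 × 0.3535 × 9 = 128.9 kip.
Base metal (shear rupture): φR_n = 0.75 × 0.6 × 65 × 0.625 × 9 = 164.5 kip.
Governing: weld metal.

φR_n ≈ 129 kip (weld metal governs)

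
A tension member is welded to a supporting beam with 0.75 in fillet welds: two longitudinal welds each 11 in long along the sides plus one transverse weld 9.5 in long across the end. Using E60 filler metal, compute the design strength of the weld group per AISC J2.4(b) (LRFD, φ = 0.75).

E60XX → F_EXX = 60 ksi.
t_e = 0.707 × 0.75 = 0.5302 in.
R_nwl = 0.6 × 60 × 0.5302 × 22 = 420 kips (longitudinal, 2 welds).
R_nwt = 0.6 × 60 × 0.5302 × 9.5 = 181.3 kips (transverse, base value).
(i) R_nwl + R_nwt = 601.3 kips; (ii) 0.85 R_nwl + 1.5 R_nwt = 629 kips.
R_n = max = 629 kips [governs: (ii)]; φR_n = 471.7 kips.

φR_n ≈ 472 kips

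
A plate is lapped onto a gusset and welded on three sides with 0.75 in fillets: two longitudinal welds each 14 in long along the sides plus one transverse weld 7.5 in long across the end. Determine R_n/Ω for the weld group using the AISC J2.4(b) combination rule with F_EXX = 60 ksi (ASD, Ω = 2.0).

R_n/Ω ≈ 339 kip

t_e = 0.707 × 0.75 = 0.5302 in.
R_nwl = 0.6 × 60 × 0.5302 × 28 = 534.5 kip (longitudinal, 2 welds).
R_nwt = 0.6 × 60 × 0.5302 × 7.5 = 143.2 kip (transverse, base value).
(i) R_nwl + R_nwt = 677.7 kip; (ii) 0.85 R_nwl + 1.5 R_nwt = 669.1 kip.
R_n = max = 677.7 kip [governs: (i)]; R_n/Ω = 338.8 kip.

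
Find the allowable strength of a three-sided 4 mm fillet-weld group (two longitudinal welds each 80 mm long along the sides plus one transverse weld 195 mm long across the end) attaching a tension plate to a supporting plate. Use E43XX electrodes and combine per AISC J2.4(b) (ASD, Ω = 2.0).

R_n/Ω ≈ 156 kN

E43XX → F_EXX = 430 MPa.
t_e = 0.707 × 4 = 2.828 mm.
R_nwl = 0.6 × 430 × 2.828 × 160 × 10⁻³ = 116.7 kN (longitudinal, 2 welds).
R_nwt = 0.6 × 430 × 2.828 × 195 × 10⁻³ = 142.3 kN (transverse, base value).
(i) R_nwl + R_nwt = 259 kN; (ii) 0.85 R_nwl + 1.5 R_nwt = 312.6 kN.
R_n = max = 312.6 kN [governs: (ii)]; R_n/Ω = 156.3 kN.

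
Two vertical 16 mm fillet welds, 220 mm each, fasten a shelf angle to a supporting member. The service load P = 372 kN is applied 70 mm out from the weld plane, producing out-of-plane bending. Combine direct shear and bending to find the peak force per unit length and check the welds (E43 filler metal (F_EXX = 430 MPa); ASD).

f_max ≈ 1820 N/mm; NOT adequate

L_w = 2 × 220 = 440 mm; section modulus (unit throat) S = 2 × L²/6 = 16130 mm².
Direct shear f_v = P/L_w = 372×10³/440 = 845.5 N/mm.
Moment M = P × e = 372×10³ × 70 = 26040000 N·mm; bending f_b = M/S = 1614 N/mm.
f_max = √(f_v² + f_b²) = √(845.5² + 1614²) = 1822 N/mm.
r_n/Ω = (1/2.0) × 0.6 × 430 × (0.707 × 16) = 1459 N/mm → NOT adequate.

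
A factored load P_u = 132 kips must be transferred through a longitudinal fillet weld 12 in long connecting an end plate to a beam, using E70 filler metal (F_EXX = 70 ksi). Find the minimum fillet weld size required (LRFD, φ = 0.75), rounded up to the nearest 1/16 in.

w = 1/2 in

Total weld length L = 12 in.
Required throat t_e = P_u / (φ × 0.6 F_EXX × L) = 132 / (0.75 × 0.6 × 70 × 12) = 0.3492 in.
Required leg w = t_e / 0.707 = 0.4939 in → use 1/2 in.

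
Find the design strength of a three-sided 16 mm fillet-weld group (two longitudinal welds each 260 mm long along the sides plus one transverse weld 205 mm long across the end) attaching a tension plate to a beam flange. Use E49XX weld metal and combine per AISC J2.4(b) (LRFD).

φR_n ≈ 1870 kN

E49XX → F_EXX = 490 MPa.
t_e = 0.707 × 16 = 11.31 mm.
R_nwl = 0.6 × 490 × 11.31 × 520 × 10⁻³ = 1729 kN (longitudinal, 2 welds).
R_nwt = 0.6 × 490 × 11.31 × 205 × 10⁻³ = 681.8 kN (transverse, base value).
(i) R_nwl + R_nwt = 2411 kN; (ii) 0.85 R_nwl + 1.5 R_nwt = 2493 kN.
R_n = max = 2493 kN [governs: (ii)]; φR_n = 1869 kN.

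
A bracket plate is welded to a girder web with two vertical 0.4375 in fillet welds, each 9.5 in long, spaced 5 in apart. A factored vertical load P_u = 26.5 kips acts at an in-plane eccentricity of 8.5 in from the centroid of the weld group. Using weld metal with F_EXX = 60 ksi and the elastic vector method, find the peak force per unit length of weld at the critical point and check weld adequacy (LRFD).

Total weld length L_w = 19 in. Treat welds as unit-width lines.
Polar moment about centroid: J = 2[d³/12 + d(b/2)²] = 2[9.5³/12 + 9.5×2.5²] = 261.6 in³.
Direct shear f_v = P/L_w = 26.5 / 19 = 1.395 kip/in (vertical).
Torsion M = P·e = 26.5 × 8.5 = 225.25 kip·in.
Critical point at (x, y) = (2.5, 4.75) from centroid. f_tx = M·y/J = 4.089 kip/in; f_ty = M·x/J = 2.152 kip/in.
Resultant f_max = √[f_tx² + (f_v + f_ty)²] = √[4.089² + (1.395 + 2.152)²] = 5.413 kip/in.
Capacity per unit length: φr_n = 0.75 × 0.6 × 60 × (0.707 × 0.4375) = 8.351 kip/in.
5.413 ≤ 8.351 → adequate.

f_max ≈ 5.41 kip/in; adequate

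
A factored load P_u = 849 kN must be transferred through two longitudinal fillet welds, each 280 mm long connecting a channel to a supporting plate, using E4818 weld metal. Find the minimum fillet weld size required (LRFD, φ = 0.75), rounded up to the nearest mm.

E48XX → F_EXX = 480 MPa.
Total weld length L = 560 mm.
Required throat t_e = P_u / (φ × 0.6 F_EXX × L) = 849 / (0.75 × 0.6 × 480 × 560 × 10⁻³) = 7.019 mm.
Required leg w = t_e / 0.707 = 9.928 mm → use 10 mm.

w = 10 mm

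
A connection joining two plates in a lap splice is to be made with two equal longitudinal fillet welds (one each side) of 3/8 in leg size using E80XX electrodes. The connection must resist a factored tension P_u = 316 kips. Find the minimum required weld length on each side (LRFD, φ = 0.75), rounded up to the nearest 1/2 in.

L = 17 in on each side

E80XX → F_EXX = 80 ksi.
Throat t_e = 0.707 × 0.375 = 0.2651 in.
φr_n = 0.75 × 0.6 × 80 × 0.2651 = 9.544 kips/in.
L_req = P_u / φr_n = 316 / 9.544 = 33.11 in total.
Per side: 33.11 / 2 = 16.55 in.
Round up → use L = 17 in on each side.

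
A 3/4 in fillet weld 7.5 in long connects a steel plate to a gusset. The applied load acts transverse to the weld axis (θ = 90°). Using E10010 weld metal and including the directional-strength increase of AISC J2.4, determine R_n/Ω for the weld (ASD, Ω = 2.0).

E100XX → F_EXX = 100 ksi.
t_e = 0.707 × 0.75 = 0.5302 in; A_we = 0.5302 × 7.5 = 3.977 in².
Directional factor: 1.0 + 0.5 sin^1.5(90°) = 1.5.
F_nw = 0.6 × 100 × 1.5 = 90 ksi.
R_n/Ω = (90 × 3.977) / 2.0 = 179 kip.

R_n/Ω ≈ 179 kip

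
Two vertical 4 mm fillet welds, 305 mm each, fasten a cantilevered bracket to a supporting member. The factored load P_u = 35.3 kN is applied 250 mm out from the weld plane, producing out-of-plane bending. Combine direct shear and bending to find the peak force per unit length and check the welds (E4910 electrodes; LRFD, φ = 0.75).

E49XX → F_EXX = 490 MPa.
L_w = 2 × 305 = 610 mm; section modulus (unit throat) S = 2 × L²/6 = 31010 mm².
Direct shear f_v = P/L_w = 35.3×10³/610 = 57.87 N/mm.
Moment M = P × e = 35.3×10³ × 250 = 8825000 N·mm; bending f_b = M/S = 284.6 N/mm.
f_max = √(f_v² + f_b²) = √(57.87² + 284.6²) = 290.4 N/mm.
φr_n = 0.75 × 0.6 × 490 × (0.707 × 4) = 623.6 N/mm → adequate.

f_max ≈ 290 N/mm; adequate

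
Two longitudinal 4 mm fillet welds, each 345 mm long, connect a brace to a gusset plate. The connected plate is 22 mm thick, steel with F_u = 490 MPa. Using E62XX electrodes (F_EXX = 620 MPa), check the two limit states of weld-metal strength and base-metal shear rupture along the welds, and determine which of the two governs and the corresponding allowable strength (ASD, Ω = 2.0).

t_e = 0.707 × 4 = 2.828 mm; L = 690 mm.
Weld metal: R_n/Ω = (1/2.0) × 0.6 × 620 × 2.828 × 690 × 10⁻³ = 362.9 kN.
Base metal (shear rupture): R_n/Ω = (1/2.0) × 0.6 × 490 × 22 × 690 × 10⁻³ = 2231 kN.
Governing: weld metal.

R_n/Ω ≈ 363 kN (weld metal governs)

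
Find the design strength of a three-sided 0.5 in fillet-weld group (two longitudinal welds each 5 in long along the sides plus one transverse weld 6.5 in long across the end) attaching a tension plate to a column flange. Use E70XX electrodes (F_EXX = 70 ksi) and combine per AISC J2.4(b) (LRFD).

φR_n ≈ 203 kips

t_e = 0.707 × 0.5 = 0.3535 in.
R_nwl = 0.6 × 70 × 0.3535 × 10 = 148.5 kips (longitudinal, 2 welds).
R_nwt = 0.6 × 70 × 0.3535 × 6.5 = 96.51 kips (transverse, base value).
(i) R_nwl + R_nwt = 245 kips; (ii) 0.85 R_nwl + 1.5 R_nwt = 271 kips.
R_n = max = 271 kips [governs: (ii)]; φR_n = 203.2 kips.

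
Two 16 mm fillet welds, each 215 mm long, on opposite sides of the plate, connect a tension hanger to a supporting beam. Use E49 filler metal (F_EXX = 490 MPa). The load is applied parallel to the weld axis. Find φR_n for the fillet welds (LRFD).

φR_n ≈ 1070 kN

Effective throat t_e = 0.707 × 16 = 11.31 mm.
Total length L = 430 mm; A_we = 11.31 × 430 = 4864 mm².
F_nw = 0.6 F_EXX = 0.6 × 490 = 294 MPa.
φR_n = 0.75 × 294 × 4864 × 10⁻³ = 1073 kN.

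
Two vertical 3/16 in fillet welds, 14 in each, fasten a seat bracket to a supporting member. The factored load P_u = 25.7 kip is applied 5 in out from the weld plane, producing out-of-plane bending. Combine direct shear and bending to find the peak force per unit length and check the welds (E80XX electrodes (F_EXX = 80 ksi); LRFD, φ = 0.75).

f_max ≈ 2.17 kip/in; adequate

L_w = 2 × 14 = 28 in; section modulus (unit throat) S = 2 × L²/6 = 65.33 in².
Direct shear f_v = P/L_w = 25.7/28 = 0.9179 kip/in.
Moment M = P × e = 25.7 × 5 = 128.5 kip·in; bending f_b = M/S = 1.967 kip/in.
f_max = √(f_v² + f_b²) = √(0.9179² + 1.967²) = 2.17 kip/in.
φr_n = 0.75 × 0.6 × 80 × (0.707 × 0.1875) = 4.772 kip/in → adequate.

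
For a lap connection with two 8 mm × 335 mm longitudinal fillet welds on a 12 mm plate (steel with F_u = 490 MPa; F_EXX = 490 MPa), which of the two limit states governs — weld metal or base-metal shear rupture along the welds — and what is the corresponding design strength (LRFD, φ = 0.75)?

φR_n ≈ 836 kN (weld metal governs)

t_e = 0.707 × 8 = 5.656 mm; L = 670 mm.
Weld metal: φR_n = 0.75 × 0.6 × 490 × 5.656 × 670 × 10⁻³ = 835.6 kN.
Base metal (shear rupture): φR_n = 0.75 × 0.6 × 490 × 12 × 670 × 10⁻³ = 1773 kN.
Governing: weld metal.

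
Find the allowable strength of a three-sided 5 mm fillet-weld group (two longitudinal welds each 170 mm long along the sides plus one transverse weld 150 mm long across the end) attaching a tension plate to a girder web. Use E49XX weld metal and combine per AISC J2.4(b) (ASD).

E49XX → F_EXX = 490 MPa.
t_e = 0.707 × 5 = 3.535 mm.
R_nwl = 0.6 × 490 × 3.535 × 340 × 10⁻³ = 353.4 kN (longitudinal, 2 welds).
R_nwt = 0.6 × 490 × 3.535 × 150 × 10⁻³ = 155.9 kN (transverse, base value).
(i) R_nwl + R_nwt = 509.3 kN; (ii) 0.85 R_nwl + 1.5 R_nwt = 534.2 kN.
R_n = max = 534.2 kN [governs: (ii)]; R_n/Ω = 267.1 kN.

R_n/Ω ≈ 267 kN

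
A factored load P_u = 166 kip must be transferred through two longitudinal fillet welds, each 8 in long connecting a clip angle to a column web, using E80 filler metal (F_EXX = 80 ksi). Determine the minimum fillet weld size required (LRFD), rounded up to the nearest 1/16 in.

w = 7/16 in

Total weld length L = 16 in.
Required throat t_e = P_u / (φ × 0.6 F_EXX × L) = 166 / (0.75 × 0.6 × 80 × 16) = 0.2882 in.
Required leg w = t_e / 0.707 = 0.4076 in → use 7/16 in.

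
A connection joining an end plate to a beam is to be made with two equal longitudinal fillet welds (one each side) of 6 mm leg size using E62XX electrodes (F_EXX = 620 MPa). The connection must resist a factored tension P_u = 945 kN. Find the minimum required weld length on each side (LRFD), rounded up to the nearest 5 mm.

Throat t_e = 0.707 × 6 = 4.242 mm.
φr_n = 0.75 × 0.6 × 620 × 4.242 × 10⁻³ = 1.184 kN/mm.
L_req = P_u / φr_n = 945 / 1.184 = 798.5 mm total.
Per side: 798.5 / 2 = 399.2 mm.
Round up → use L = 400 mm on each side.

L = 400 mm on each side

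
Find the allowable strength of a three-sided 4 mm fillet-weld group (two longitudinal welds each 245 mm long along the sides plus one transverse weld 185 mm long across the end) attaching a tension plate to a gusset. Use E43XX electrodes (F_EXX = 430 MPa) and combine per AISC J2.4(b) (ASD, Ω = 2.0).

R_n/Ω ≈ 253 kN

t_e = 0.707 × 4 = 2.828 mm.
R_nwl = 0.6 × 430 × 2.828 × 490 × 10⁻³ = 357.5 kN (longitudinal, 2 welds).
R_nwt = 0.6 × 430 × 2.828 × 185 × 10⁻³ = 135 kN (transverse, base value).
(i) R_nwl + R_nwt = 492.5 kN; (ii) 0.85 R_nwl + 1.5 R_nwt = 506.4 kN.
R_n = max = 506.4 kN [governs: (ii)]; R_n/Ω = 253.2 kN.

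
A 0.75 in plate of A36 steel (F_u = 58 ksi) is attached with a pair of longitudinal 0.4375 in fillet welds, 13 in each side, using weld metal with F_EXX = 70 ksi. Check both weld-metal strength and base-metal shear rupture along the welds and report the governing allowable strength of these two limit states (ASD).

R_n/Ω ≈ 169 kips (weld metal governs)

t_e = 0.707 × 0.4375 = 0.3093 in; L = 26 in.
Weld metal: R_n/Ω = (1/2.0) × 0.6 × 70 × 0.3093 × 26 = 168.9 kips.
Base metal (shear rupture): R_n/Ω = (1/2.0) × 0.6 × 58 × 0.75 × 26 = 339.3 kips.
Governing: weld metal.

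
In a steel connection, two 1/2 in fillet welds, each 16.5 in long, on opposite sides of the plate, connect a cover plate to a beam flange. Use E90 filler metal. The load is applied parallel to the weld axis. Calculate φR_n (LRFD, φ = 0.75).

φR_n ≈ 472 kip

E90XX → F_EXX = 90 ksi.
Effective throat t_e = 0.707 × 0.5 = 0.3535 in.
Total length L = 33 in; A_we = 0.3535 × 33 = 11.67 in².
F_nw = 0.6 F_EXX = 0.6 × 90 = 54 ksi.
φR_n = 0.75 × 54 × 11.67 = 472.5 kip.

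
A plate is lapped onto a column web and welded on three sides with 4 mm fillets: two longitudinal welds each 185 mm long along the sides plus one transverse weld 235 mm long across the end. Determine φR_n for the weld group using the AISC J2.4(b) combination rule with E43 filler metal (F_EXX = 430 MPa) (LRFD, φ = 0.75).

φR_n ≈ 365 kN

t_e = 0.707 × 4 = 2.828 mm.
R_nwl = 0.6 × 430 × 2.828 × 370 × 10⁻³ = 270 kN (longitudinal, 2 welds).
R_nwt = 0.6 × 430 × 2.828 × 235 × 10⁻³ = 171.5 kN (transverse, base value).
(i) R_nwl + R_nwt = 441.4 kN; (ii) 0.85 R_nwl + 1.5 R_nwt = 486.7 kN.
R_n = max = 486.7 kN [governs: (ii)]; φR_n = 365 kN.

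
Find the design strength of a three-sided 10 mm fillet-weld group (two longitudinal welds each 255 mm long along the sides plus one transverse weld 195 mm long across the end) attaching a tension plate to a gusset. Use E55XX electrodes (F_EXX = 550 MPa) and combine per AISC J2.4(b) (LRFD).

φR_n ≈ 1270 kN

t_e = 0.707 × 10 = 7.07 mm.
R_nwl = 0.6 × 550 × 7.07 × 510 × 10⁻³ = 1190 kN (longitudinal, 2 welds).
R_nwt = 0.6 × 550 × 7.07 × 195 × 10⁻³ = 455 kN (transverse, base value).
(i) R_nwl + R_nwt = 1645 kN; (ii) 0.85 R_nwl + 1.5 R_nwt = 1694 kN.
R_n = max = 1694 kN [governs: (ii)]; φR_n = 1270 kN.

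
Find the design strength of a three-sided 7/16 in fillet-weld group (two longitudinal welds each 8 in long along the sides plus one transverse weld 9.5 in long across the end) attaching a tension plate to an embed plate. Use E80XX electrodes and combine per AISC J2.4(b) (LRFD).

φR_n ≈ 310 kip

E80XX → F_EXX = 80 ksi.
t_e = 0.707 × 0.4375 = 0.3093 in.
R_nwl = 0.6 × 80 × 0.3093 × 16 = 237.6 kip (longitudinal, 2 welds).
R_nwt = 0.6 × 80 × 0.3093 × 9.5 = 141 kip (transverse, base value).
(i) R_nwl + R_nwt = 378.6 kip; (ii) 0.85 R_nwl + 1.5 R_nwt = 413.5 kip.
R_n = max = 413.5 kip [governs: (ii)]; φR_n = 310.1 kip.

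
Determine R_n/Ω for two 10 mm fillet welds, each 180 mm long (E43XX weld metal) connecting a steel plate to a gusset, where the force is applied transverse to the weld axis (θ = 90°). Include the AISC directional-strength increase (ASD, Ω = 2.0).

E43XX → F_EXX = 430 MPa.
t_e = 0.707 × 10 = 7.07 mm; A_we = 7.07 × 360 = 2545 mm².
Directional factor: 1.0 + 0.5 sin^1.5(90°) = 1.5.
F_nw = 0.6 × 430 × 1.5 = 387 MPa.
R_n/Ω = (387 × 2545) / 2.0 × 10⁻³ = 492.5 kN.

R_n/Ω ≈ 492 kN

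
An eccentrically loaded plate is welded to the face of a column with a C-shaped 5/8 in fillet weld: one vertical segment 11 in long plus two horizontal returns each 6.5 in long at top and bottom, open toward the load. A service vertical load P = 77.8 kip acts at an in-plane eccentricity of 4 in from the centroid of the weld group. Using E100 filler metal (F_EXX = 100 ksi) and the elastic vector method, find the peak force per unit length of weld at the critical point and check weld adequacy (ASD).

f_max ≈ 6.3 kip/in; adequate

Total weld length L_w = 24 in. Treat welds as unit-width lines.
Centroid: x̄ = 2×6.5×3.25 / 24 = 1.76 in from the vertical weld.
Polar moment about centroid: J = I_x + I_y = [11³/12 + 2×6.5×5.5²] + [11×1.76² + 2(6.5³/12 + 6.5×1.49²)] = 612.9 in³.
Direct shear f_v = P/L_w = 77.8 / 24 = 3.242 kip/in (vertical).
Torsion M = P·e = 77.8 × 4 = 311.2 kip·in.
Critical point at (x, y) = (4.74, 5.5) from centroid. f_tx = M·y/J = 2.793 kip/in; f_ty = M·x/J = 2.407 kip/in.
Resultant f_max = √[f_tx² + (f_v + f_ty)²] = √[2.793² + (3.242 + 2.407)²] = 6.301 kip/in.
Capacity per unit length: r_n/Ω = (1/2.0) × 0.6 × 100 × (0.707 × 0.625) = 13.26 kip/in.
6.301 ≤ 13.26 → adequate.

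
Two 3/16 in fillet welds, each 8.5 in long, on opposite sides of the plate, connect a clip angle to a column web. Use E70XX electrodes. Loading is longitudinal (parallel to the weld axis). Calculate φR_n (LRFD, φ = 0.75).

E70XX → F_EXX = 70 ksi.
Effective throat t_e = 0.707 × 0.1875 = 0.1326 in.
Total length L = 17 in; A_we = 0.1326 × 17 = 2.254 in².
F_nw = 0.6 F_EXX = 0.6 × 70 = 42 ksi.
φR_n = 0.75 × 42 × 2.254 = 70.99 kip.

φR_n ≈ 71 kip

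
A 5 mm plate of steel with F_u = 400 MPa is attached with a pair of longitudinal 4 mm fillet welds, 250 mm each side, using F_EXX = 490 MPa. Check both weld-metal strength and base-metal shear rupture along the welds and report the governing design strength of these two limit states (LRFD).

φR_n ≈ 312 kN (weld metal governs)

t_e = 0.707 × 4 = 2.828 mm; L = 500 mm.
Weld metal: φR_n = 0.75 × 0.6 × 490 × 2.828 × 500 × 10⁻³ = 311.8 kN.
Base metal (shear rupture): φR_n = 0.75 × 0.6 × 400 × 5 × 500 × 10⁻³ = 450 kN.
Governing: weld metal.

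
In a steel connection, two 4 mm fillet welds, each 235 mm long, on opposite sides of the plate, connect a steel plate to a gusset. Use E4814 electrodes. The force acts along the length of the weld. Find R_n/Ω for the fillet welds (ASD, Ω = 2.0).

E48XX → F_EXX = 480 MPa.
Effective throat t_e = 0.707 × 4 = 2.828 mm.
Total length L = 470 mm; A_we = 2.828 × 470 = 1329 mm².
F_nw = 0.6 F_EXX = 0.6 × 480 = 288 MPa.
R_n = 288 × 1329 × 10⁻³ = 382.8 kN; R_n/Ω = 382.8/2.0 = 191.4 kN.

R_n/Ω ≈ 191 kN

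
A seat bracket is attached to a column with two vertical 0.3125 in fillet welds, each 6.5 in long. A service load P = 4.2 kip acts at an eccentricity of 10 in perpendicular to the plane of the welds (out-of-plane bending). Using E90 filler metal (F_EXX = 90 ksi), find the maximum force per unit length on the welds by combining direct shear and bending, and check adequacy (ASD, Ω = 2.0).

L_w = 2 × 6.5 = 13 in; section modulus (unit throat) S = 2 × L²/6 = 14.08 in².
Direct shear f_v = P/L_w = 4.2/13 = 0.3231 kip/in.
Moment M = P × e = 4.2 × 10 = 42 kip·in; bending f_b = M/S = 2.982 kip/in.
f_max = √(f_v² + f_b²) = √(0.3231² + 2.982²) = 3 kip/in.
r_n/Ω = (1/2.0) × 0.6 × 90 × (0.707 × 0.3125) = 5.965 kip/in → adequate.

f_max ≈ 3 kip/in; adequate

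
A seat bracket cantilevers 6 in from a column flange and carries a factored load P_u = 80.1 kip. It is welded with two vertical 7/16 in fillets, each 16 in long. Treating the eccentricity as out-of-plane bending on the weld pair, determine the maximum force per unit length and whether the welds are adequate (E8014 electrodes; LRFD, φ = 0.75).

E80XX → F_EXX = 80 ksi.
L_w = 2 × 16 = 32 in; section modulus (unit throat) S = 2 × L²/6 = 85.33 in².
Direct shear f_v = P/L_w = 80.1/32 = 2.503 kip/in.
Moment M = P × e = 80.1 × 6 = 480.6 kip·in; bending f_b = M/S = 5.632 kip/in.
f_max = √(f_v² + f_b²) = √(2.503² + 5.632²) = 6.163 kip/in.
φr_n = 0.75 × 0.6 × 80 × (0.707 × 0.4375) = 11.14 kip/in → adequate.

f_max ≈ 6.16 kip/in; adequate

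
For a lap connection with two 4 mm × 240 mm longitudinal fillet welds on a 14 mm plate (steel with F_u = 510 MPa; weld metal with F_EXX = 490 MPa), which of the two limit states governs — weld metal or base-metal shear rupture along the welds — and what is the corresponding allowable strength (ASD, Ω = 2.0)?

t_e = 0.707 × 4 = 2.828 mm; L = 480 mm.
Weld metal: R_n/Ω = (1/2.0) × 0.6 × 490 × 2.828 × 480 × 10⁻³ = 199.5 kN.
Base metal (shear rupture): R_n/Ω = (1/2.0) × 0.6 × 510 × 14 × 480 × 10⁻³ = 1028 kN.
Governing: weld metal.

R_n/Ω ≈ 200 kN (weld metal governs)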